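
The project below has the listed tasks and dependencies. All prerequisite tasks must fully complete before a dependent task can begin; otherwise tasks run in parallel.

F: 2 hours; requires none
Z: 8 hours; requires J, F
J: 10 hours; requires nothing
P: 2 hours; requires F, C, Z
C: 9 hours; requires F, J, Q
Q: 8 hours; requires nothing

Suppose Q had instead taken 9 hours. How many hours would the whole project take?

Actual critical path: J→C→P = 10+9+2 = 21 ⇒ 21 hours.
Q has 2 hours of float (longest path through it is 19).
That remains the longest chain; total 21 hours.

21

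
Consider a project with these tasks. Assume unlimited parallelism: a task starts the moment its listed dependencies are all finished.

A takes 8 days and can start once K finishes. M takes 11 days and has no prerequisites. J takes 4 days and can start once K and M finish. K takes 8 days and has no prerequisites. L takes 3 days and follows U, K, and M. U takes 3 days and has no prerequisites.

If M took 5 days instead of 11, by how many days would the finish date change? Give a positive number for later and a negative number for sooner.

Critical path before the change: K→A = 8+8 = 16 giving 16 days.
M has 1 day of float (longest path through it is 15).
That remains the longest chain; total 16 days.
Change in finish: 16 − 16 = +0 days.

0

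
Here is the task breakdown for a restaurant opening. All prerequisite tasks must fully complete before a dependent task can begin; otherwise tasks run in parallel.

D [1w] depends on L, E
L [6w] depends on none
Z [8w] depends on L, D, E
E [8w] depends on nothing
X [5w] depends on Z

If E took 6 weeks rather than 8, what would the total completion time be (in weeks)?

Actual critical path: E→D→Z→X = 8+1+8+5 = 22 ⇒ 22 weeks.
Since E is critical, the -2 change carries straight to that chain (now 20 weeks).
That remains the longest chain; total 20 weeks.

20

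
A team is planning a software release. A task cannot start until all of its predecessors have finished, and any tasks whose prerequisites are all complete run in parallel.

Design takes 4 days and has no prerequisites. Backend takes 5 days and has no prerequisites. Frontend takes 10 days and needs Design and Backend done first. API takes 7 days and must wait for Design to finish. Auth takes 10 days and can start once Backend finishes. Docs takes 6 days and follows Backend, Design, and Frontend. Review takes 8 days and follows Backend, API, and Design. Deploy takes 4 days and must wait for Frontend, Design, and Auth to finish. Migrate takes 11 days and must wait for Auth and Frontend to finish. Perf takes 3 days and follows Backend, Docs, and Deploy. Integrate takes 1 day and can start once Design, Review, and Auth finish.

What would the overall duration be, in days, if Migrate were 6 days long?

24

As given, the longest chain is Backend→Frontend→Migrate = 5+10+11 = 26, so the finish is 26 days.
Migrate is on the critical path; changing it to 6 makes that path 21 days.
Now Backend→Frontend→Docs→Perf = 5+10+6+3 = 24 is longest, so the finish becomes 24 days.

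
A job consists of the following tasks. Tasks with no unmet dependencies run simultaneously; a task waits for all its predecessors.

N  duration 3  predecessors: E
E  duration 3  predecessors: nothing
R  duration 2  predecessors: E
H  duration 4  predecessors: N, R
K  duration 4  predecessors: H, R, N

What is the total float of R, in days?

1

E→N→H→K = 3+3+4+4 = 14 sets the makespan at 14 days.
Longest path through R: 13 days (earliest finish 5, latest finish 6).
Slack of R = 4 − 3 = 1 day.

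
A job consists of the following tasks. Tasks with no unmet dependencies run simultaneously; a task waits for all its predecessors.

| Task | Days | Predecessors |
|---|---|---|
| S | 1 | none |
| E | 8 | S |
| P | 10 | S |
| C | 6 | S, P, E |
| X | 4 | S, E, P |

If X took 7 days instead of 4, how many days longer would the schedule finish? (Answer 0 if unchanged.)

Baseline: S→P→C = 1+10+6 = 17 → 17 days.
The longest path through X is only 15 days, so X has float 2.
New critical path: S→P→X = 1+10+7 = 18 ⇒ 18 days.
Change in finish: 18 − 17 = +1 days.

1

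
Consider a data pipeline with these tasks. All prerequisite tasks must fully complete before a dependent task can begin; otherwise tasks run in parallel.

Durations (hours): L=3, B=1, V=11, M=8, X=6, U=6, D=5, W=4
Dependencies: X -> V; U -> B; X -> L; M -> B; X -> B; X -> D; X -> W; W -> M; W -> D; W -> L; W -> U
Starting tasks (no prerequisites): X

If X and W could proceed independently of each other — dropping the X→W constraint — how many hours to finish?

Before: longest chain X→W→M→B = 6+4+8+1 = 19, finish 19.
Without X→W, W's earliest start moves from 6 to 0.
After: X→V = 6+11 = 17 → 17 hours.

17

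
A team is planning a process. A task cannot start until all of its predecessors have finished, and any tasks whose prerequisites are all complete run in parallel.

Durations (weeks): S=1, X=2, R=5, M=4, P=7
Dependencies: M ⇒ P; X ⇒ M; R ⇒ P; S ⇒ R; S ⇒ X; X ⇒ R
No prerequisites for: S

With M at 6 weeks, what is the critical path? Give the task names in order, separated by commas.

Actual critical path: S→X→R→P = 1+2+5+7 = 15 ⇒ 15 weeks.
M has 1 week of float (longest path through it is 14).
The binding chain switches to S→X→M→P = 1+2+6+7 = 16; finish 16 weeks.

S, X, M, P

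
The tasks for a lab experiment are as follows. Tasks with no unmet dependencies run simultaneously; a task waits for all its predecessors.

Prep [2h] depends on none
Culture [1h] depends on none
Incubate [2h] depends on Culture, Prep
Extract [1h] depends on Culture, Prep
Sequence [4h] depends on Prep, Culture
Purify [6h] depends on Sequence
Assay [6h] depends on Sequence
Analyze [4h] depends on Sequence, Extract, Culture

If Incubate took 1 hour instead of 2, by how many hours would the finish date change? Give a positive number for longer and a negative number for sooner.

Baseline: Prep→Sequence→Purify = 2+4+6 = 12 → 12 hours.
Incubate is off the critical path — its longest chain is 4 hours, giving 8 of slack.
The critical path is still Prep→Sequence→Purify; finish is now 12 hours.
Change in finish: 12 − 12 = +0 hours.

0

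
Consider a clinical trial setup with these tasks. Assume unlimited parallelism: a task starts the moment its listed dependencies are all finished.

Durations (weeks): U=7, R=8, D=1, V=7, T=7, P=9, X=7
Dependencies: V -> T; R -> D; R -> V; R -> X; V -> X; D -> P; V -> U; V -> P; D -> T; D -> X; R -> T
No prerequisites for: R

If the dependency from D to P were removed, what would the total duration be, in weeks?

With the dependency in place, R→V→P = 8+7+9 = 24 sets the finish at 24 weeks.
Dropping D→P doesn't change P's earliest start (15); another predecessor still binds.
The longest chain is now R→V→P = 8+7+9 = 24, so the plan takes 24 weeks.

24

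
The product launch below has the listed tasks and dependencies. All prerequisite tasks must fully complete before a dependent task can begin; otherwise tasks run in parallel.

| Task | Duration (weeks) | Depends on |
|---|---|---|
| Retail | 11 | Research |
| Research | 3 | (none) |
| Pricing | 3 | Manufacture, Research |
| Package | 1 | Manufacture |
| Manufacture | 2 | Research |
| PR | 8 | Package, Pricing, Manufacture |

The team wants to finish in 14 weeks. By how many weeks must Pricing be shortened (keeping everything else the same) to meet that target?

Current finish: 16 weeks; target: 14.
Pricing is on every critical path, so each week cut from Pricing cuts the finish by one (this holds down to a finish of 14).
Need 16 − 14 = 2 weeks off Pricing → Pricing becomes 1 week, finish becomes 14.

2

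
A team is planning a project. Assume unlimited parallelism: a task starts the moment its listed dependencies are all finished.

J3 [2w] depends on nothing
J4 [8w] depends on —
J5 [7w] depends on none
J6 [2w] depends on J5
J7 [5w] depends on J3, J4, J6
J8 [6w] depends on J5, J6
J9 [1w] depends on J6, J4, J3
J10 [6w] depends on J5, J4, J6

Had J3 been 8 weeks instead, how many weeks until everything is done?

15

Actual critical path: J5→J6→J8 = 7+2+6 = 15 ⇒ 15 weeks.
The longest path through J3 is only 7 weeks, so J3 has float 8.
The critical path is still J5→J6→J8; finish is now 15 weeks.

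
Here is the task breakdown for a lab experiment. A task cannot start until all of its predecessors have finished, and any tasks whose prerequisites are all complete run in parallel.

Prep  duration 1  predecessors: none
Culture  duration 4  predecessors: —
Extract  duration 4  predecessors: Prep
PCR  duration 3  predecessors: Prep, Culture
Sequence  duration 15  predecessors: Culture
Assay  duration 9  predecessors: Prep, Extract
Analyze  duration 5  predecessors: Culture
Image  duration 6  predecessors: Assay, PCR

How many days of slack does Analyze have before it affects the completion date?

11

Prep→Extract→Assay→Image = 1+4+9+6 = 20 sets the makespan at 20 days.
Analyze finishes as early as 9 and must finish by 20.
Float = 20 − 9 = 11.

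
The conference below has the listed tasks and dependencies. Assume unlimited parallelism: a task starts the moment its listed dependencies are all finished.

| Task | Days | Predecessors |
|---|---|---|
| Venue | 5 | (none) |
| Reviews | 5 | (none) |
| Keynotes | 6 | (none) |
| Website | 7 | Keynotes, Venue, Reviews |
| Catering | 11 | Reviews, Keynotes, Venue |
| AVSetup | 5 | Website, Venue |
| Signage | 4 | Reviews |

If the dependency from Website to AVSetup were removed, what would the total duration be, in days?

Original critical path: Keynotes→Website→AVSetup = 6+7+5 = 18 ⇒ 18 days.
Without Website→AVSetup, AVSetup's earliest start moves from 13 to 5.
The longest chain is now Keynotes→Catering = 6+11 = 17, so the schedule takes 17 days.

17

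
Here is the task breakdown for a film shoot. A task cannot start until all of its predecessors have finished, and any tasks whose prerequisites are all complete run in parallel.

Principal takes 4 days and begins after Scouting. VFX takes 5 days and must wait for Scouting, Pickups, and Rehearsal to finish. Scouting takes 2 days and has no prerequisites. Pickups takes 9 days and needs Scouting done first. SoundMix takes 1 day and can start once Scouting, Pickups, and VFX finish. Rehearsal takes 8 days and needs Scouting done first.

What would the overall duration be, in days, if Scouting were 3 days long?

18

As given, the longest chain is Scouting→Pickups→VFX→SoundMix = 2+9+5+1 = 17, so the finish is 17 days.
Scouting is on the critical path; changing it to 3 makes that path 18 days.
The critical path is still Scouting→Pickups→VFX→SoundMix; finish is now 18 days.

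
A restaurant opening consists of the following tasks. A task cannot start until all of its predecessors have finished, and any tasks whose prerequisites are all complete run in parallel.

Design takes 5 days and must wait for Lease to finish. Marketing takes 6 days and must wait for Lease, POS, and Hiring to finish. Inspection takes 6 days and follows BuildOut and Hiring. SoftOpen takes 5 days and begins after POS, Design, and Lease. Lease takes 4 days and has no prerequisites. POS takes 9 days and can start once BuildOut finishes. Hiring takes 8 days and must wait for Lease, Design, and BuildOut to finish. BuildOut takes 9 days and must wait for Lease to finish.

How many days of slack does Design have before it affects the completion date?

The longest chain is Lease→BuildOut→POS→Marketing = 4+9+9+6 = 28; overall finish 28 days.
Longest path through Design: 23 days (earliest finish 9, latest finish 14).
Slack of Design = 9 − 4 = 5 days.

5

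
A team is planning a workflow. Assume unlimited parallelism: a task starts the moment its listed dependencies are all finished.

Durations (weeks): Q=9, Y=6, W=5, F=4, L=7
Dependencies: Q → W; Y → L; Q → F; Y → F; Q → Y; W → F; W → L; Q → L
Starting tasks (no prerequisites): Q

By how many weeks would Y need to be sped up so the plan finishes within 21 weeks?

1

Current finish: 22 weeks; target: 21.
Y is on every critical path, so each week cut from Y cuts the finish by one (this holds down to a finish of 21).
Need 22 − 21 = 1 week off Y → Y becomes 5 weeks, finish becomes 21.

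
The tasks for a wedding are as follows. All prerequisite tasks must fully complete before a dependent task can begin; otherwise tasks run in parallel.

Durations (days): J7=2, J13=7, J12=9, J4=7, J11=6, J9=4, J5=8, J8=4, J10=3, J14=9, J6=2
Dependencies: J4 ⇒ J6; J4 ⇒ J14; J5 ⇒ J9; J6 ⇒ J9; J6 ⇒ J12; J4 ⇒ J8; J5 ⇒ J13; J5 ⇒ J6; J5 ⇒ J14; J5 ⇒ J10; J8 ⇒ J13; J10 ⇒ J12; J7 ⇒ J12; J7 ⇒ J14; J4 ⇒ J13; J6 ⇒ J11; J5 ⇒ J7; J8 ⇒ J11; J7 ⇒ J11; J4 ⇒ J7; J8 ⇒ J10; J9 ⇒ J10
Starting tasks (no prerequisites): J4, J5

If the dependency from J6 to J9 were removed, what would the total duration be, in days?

Original critical path: J5→J6→J9→J10→J12 = 8+2+4+3+9 = 26 ⇒ 26 days.
Without J6→J9, J9's earliest start moves from 10 to 8.
After: J5→J9→J10→J12 = 8+4+3+9 = 24 → 24 days.

24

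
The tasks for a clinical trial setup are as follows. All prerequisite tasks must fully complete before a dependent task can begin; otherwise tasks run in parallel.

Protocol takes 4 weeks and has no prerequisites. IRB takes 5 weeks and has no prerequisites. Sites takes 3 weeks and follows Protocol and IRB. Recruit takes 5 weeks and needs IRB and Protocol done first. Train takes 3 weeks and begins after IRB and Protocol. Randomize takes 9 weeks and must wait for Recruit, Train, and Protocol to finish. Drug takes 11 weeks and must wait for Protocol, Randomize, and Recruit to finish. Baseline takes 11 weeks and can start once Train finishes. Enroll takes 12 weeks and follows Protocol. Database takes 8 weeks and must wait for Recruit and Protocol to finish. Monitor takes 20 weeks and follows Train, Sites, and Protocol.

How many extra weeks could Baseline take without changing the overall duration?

The longest chain is IRB→Recruit→Randomize→Drug = 5+5+9+11 = 30; overall finish 30 weeks.
Longest path through Baseline: 19 weeks (earliest finish 19, latest finish 30).
So Baseline can slip 30 − 19 = 11 weeks.

11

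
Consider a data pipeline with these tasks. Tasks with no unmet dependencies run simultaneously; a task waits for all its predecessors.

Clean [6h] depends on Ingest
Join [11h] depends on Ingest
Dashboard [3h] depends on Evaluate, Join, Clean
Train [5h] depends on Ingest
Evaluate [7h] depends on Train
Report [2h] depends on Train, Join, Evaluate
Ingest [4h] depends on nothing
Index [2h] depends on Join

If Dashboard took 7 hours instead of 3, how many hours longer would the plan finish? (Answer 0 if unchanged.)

4

Actual critical path: Ingest→Train→Evaluate→Dashboard = 4+5+7+3 = 19 ⇒ 19 hours.
Dashboard lies on that path, so at 7 hours the path becomes 23 hours.
No other chain overtakes it, so the finish is 23 hours.
Change in finish: 23 − 19 = +4 hours.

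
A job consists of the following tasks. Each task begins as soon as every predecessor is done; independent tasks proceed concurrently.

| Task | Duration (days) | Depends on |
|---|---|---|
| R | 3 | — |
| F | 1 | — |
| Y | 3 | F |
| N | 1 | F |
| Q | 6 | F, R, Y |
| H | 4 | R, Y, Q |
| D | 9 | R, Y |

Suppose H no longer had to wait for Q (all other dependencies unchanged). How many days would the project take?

With the dependency in place, F→Y→Q→H = 1+3+6+4 = 14 sets the finish at 14 days.
Without Q→H, H's earliest start moves from 10 to 4.
New critical path: F→Y→D = 1+3+9 = 13 ⇒ 13 days.

13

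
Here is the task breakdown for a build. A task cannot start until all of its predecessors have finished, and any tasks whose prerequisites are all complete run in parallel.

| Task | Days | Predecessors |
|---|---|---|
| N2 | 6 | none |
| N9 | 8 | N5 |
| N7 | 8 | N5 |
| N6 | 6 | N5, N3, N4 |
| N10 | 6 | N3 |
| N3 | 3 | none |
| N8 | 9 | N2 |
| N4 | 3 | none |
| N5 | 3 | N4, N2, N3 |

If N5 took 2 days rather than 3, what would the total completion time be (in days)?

16

Critical path before the change: N2→N5→N7 = 6+3+8 = 17 giving 17 days.
Since N5 is critical, the -1 change carries straight to that chain (now 16 days).
No other chain overtakes it, so the finish is 16 days.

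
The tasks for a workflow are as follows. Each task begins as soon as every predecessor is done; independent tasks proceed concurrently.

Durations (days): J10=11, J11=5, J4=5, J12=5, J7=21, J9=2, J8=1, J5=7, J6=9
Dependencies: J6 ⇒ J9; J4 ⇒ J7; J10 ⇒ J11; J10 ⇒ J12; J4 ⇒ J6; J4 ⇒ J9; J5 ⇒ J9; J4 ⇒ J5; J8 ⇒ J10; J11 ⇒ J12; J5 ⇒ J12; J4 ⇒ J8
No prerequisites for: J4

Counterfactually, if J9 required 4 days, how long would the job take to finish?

Baseline: J4→J8→J10→J11→J12 = 5+1+11+5+5 = 27 → 27 days.
J9 is off the critical path — its longest chain is 16 days, giving 11 of slack.
The critical path is still J4→J8→J10→J11→J12; finish is now 27 days.

27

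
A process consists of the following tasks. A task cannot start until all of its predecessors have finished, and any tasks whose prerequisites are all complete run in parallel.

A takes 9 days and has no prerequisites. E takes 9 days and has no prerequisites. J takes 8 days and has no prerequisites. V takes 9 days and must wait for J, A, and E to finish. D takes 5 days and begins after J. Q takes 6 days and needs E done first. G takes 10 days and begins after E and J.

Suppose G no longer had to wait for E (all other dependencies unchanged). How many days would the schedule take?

Original critical path: E→G = 9+10 = 19 ⇒ 19 days.
Without E→G, G's earliest start moves from 9 to 8.
New critical path: A→V = 9+9 = 18 ⇒ 18 days.

18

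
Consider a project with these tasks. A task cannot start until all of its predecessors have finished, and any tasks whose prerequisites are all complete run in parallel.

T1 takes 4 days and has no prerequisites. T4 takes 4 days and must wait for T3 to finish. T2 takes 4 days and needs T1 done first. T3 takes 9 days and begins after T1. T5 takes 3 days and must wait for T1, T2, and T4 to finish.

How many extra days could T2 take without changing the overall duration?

The longest chain is T1→T3→T4→T5 = 4+9+4+3 = 20; overall finish 20 days.
T2 finishes as early as 8 and must finish by 17.
Float = 20 − 11 = 9.

9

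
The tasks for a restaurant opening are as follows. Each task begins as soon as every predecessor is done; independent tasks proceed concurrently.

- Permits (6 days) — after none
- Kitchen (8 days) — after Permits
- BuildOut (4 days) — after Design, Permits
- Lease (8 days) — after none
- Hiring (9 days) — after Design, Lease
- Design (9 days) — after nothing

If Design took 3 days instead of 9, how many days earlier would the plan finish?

1

Actual critical path: Design→Hiring = 9+9 = 18 ⇒ 18 days.
Design lies on that path, so at 3 days the path becomes 12 days.
Now Lease→Hiring = 8+9 = 17 is longest, so the finish becomes 17 days.
Change in finish: 17 − 18 = -1 days.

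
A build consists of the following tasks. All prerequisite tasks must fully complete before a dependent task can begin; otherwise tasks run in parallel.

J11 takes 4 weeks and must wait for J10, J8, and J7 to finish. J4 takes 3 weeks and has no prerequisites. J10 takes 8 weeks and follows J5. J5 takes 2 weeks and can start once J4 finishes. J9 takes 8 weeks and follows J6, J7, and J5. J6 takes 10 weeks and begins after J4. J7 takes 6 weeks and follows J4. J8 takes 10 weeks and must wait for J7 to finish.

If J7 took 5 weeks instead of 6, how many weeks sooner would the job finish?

Actual critical path: J4→J7→J8→J11 = 3+6+10+4 = 23 ⇒ 23 weeks.
Since J7 is critical, the -1 change carries straight to that chain (now 22 weeks).
That remains the longest chain; total 22 weeks.
Change in finish: 22 − 23 = -1 weeks.

1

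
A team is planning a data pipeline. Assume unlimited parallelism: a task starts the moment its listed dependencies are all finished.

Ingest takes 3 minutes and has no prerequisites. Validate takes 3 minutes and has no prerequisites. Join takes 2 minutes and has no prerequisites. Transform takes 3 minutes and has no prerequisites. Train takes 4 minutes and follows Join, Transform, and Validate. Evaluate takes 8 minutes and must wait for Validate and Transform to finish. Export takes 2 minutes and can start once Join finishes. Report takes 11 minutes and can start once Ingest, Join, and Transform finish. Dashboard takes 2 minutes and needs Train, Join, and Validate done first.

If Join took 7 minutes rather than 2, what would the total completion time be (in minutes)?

18

Actual critical path: Ingest→Report = 3+11 = 14 ⇒ 14 minutes.
The longest path through Join is only 13 minutes, so Join has float 1.
New critical path: Join→Report = 7+11 = 18 ⇒ 18 minutes.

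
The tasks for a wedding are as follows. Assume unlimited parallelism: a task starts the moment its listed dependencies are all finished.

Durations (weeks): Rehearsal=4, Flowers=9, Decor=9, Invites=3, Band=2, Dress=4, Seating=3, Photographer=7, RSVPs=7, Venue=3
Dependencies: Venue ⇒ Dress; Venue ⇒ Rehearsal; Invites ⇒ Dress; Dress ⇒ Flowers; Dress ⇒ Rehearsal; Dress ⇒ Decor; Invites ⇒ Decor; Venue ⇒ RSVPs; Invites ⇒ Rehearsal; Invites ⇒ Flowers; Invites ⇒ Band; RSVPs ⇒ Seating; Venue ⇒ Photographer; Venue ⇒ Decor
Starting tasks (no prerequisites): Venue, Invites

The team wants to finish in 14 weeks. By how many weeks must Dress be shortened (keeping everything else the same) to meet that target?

Current finish: 16 weeks; target: 14.
Dress is on every critical path, so each week cut from Dress cuts the finish by one (this holds down to a finish of 13).
Need 16 − 14 = 2 weeks off Dress → Dress becomes 2 weeks, finish becomes 14.

2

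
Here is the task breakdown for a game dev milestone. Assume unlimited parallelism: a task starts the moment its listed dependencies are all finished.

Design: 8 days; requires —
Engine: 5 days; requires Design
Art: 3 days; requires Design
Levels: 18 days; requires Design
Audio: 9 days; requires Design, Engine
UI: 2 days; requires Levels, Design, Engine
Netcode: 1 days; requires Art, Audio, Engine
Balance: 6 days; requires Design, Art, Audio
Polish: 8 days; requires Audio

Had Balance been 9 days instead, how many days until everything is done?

31

The binding path is Design→Engine→Audio→Polish = 8+5+9+8 = 30; finish at 30 days.
Balance is off the critical path — its longest chain is 28 days, giving 2 of slack.
New critical path: Design→Engine→Audio→Balance = 8+5+9+9 = 31 ⇒ 31 days.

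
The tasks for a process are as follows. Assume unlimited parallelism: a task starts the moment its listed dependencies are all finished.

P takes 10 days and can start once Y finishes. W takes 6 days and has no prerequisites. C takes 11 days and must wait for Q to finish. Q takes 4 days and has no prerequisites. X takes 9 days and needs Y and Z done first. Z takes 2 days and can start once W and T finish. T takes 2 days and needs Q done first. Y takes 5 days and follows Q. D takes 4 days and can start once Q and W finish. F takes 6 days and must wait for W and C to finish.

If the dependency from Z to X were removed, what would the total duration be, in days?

21

With the dependency in place, Q→C→F = 4+11+6 = 21 sets the finish at 21 days.
Dropping Z→X doesn't change X's earliest start (9); another predecessor still binds.
After: Q→C→F = 4+11+6 = 21 → 21 days.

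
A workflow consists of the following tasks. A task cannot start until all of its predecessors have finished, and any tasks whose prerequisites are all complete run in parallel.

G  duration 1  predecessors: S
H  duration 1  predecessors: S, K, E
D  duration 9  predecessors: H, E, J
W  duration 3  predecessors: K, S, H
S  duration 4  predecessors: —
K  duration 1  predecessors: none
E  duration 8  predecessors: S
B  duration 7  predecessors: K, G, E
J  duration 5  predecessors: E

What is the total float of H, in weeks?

Critical path: S→E→J→D = 4+8+5+9 = 26, so the finish is 26 weeks.
Longest path through H: 22 weeks (earliest finish 13, latest finish 17).
Float = 26 − 22 = 4.

4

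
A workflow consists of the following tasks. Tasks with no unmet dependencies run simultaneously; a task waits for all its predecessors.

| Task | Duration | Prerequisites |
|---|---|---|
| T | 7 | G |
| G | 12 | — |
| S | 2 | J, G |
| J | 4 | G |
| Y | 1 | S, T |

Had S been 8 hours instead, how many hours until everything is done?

25

As given, the longest chain is G→T→Y = 12+7+1 = 20, so the finish is 20 hours.
S is off the critical path — its longest chain is 19 hours, giving 1 of slack.
Now G→J→S→Y = 12+4+8+1 = 25 is longest, so the finish becomes 25 hours.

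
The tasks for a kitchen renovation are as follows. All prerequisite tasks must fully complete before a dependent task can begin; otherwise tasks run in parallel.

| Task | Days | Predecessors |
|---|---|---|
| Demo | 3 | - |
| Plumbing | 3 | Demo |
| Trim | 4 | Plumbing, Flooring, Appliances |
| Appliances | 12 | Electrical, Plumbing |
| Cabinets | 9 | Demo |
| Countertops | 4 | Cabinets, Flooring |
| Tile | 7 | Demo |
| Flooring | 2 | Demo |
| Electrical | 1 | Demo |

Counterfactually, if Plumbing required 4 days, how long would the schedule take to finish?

23

Critical path before the change: Demo→Plumbing→Appliances→Trim = 3+3+12+4 = 22 giving 22 days.
Plumbing is on the critical path; changing it to 4 makes that path 23 days.
That remains the longest chain; total 23 days.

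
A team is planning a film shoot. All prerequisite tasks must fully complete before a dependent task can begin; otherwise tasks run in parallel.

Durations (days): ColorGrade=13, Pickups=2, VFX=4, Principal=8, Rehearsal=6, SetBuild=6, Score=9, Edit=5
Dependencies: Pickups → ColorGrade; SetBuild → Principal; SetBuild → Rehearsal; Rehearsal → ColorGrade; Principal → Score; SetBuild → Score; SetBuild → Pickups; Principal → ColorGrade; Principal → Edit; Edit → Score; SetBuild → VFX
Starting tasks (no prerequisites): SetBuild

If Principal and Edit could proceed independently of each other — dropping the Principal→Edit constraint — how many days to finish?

Before: longest chain SetBuild→Principal→Edit→Score = 6+8+5+9 = 28, finish 28.
Without Principal→Edit, Edit's earliest start moves from 14 to 0.
The longest chain is now SetBuild→Principal→ColorGrade = 6+8+13 = 27, so the plan takes 27 days.

27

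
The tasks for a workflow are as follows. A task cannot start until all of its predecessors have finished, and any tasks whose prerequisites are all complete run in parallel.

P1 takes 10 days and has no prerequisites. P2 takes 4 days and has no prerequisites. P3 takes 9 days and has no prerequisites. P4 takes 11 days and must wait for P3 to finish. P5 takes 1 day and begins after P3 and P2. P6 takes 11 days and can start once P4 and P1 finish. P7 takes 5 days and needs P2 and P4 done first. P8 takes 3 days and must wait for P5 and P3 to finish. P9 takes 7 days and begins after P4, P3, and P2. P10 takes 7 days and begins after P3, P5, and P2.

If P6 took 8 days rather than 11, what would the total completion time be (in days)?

Critical path before the change: P3→P4→P6 = 9+11+11 = 31 giving 31 days.
P6 is on the critical path; changing it to 8 makes that path 28 days.
The critical path is still P3→P4→P6; finish is now 28 days.

28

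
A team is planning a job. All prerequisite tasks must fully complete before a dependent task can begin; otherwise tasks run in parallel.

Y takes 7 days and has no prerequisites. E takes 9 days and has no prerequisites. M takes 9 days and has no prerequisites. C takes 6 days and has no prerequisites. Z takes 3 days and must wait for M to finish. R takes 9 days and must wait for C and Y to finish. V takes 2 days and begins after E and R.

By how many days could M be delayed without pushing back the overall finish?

6

Y→R→V = 7+9+2 = 18 sets the makespan at 18 days.
Longest path through M: 12 days (earliest finish 9, latest finish 15).
Float = 18 − 12 = 6.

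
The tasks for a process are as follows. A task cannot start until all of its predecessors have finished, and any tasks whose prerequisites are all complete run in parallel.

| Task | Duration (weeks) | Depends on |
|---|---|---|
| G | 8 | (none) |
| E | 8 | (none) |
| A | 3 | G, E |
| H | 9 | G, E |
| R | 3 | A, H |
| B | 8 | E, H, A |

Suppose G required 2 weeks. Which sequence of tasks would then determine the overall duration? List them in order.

E, H, B

As given, the longest chain is G→H→B = 8+9+8 = 25, so the finish is 25 weeks.
G is on the critical path; changing it to 2 makes that path 19 weeks.
Now E→H→B = 8+9+8 = 25 is longest, so the finish becomes 25 weeks.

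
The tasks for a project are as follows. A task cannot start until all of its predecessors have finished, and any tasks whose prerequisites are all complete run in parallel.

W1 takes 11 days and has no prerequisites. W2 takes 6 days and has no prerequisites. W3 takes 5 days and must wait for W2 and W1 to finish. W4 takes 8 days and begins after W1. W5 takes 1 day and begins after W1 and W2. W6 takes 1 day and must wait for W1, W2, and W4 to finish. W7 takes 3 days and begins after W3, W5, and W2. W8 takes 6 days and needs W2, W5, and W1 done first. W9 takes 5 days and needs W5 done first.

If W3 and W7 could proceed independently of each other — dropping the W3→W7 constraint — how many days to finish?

Before: longest chain W1→W4→W6 = 11+8+1 = 20, finish 20.
Without W3→W7, W7's earliest start moves from 16 to 12.
After: W1→W4→W6 = 11+8+1 = 20 → 20 days.

20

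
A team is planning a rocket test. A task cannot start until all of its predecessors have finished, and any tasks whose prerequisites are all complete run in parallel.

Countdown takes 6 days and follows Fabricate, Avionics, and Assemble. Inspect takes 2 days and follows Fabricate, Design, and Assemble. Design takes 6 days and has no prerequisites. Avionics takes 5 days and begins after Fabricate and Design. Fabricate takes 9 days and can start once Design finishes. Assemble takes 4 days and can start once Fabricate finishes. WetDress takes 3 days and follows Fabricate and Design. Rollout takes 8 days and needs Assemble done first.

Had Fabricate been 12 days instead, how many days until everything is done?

The binding path is Design→Fabricate→Assemble→Rollout = 6+9+4+8 = 27; finish at 27 days.
Fabricate lies on that path, so at 12 days the path becomes 30 days.
That remains the longest chain; total 30 days.

30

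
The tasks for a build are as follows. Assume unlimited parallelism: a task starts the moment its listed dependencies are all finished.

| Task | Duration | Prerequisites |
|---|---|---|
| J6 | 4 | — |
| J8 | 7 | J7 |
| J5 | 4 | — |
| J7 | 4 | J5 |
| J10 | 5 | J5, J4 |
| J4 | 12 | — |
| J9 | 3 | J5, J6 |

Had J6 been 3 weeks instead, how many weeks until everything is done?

Critical path before the change: J4→J10 = 12+5 = 17 giving 17 weeks.
The longest path through J6 is only 7 weeks, so J6 has float 10.
The critical path is still J4→J10; finish is now 17 weeks.

17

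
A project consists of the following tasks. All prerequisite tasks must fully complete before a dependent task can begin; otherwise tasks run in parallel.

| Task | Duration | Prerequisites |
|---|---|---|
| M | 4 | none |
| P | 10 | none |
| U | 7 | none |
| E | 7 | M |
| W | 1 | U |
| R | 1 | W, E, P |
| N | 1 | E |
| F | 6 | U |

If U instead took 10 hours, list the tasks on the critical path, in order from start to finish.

The binding path is U→F = 7+6 = 13; finish at 13 hours.
Since U is critical, the +3 change carries straight to that chain (now 16 hours).
That remains the longest chain; total 16 hours.

U, F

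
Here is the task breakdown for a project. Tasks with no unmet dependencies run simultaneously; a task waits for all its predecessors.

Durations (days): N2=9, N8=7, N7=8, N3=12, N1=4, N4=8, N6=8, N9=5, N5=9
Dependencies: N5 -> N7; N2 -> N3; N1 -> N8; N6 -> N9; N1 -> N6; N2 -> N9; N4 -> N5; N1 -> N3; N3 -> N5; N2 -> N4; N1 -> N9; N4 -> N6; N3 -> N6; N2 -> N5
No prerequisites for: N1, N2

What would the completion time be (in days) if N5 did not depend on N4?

38

Original critical path: N2→N3→N5→N7 = 9+12+9+8 = 38 ⇒ 38 days.
Dropping N4→N5 doesn't change N5's earliest start (21); another predecessor still binds.
New critical path: N2→N3→N5→N7 = 9+12+9+8 = 38 ⇒ 38 days.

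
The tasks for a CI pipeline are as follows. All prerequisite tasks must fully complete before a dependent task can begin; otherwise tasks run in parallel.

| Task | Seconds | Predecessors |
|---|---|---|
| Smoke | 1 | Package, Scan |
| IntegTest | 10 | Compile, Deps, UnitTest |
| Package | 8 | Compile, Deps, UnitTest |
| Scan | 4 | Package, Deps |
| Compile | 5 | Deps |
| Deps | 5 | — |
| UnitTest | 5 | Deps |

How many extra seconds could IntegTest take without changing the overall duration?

The longest chain is Deps→Compile→Package→Scan→Smoke = 5+5+8+4+1 = 23; overall finish 23 seconds.
The longest chain containing IntegTest totals 20 seconds.
Slack of IntegTest = 13 − 10 = 3 seconds.

3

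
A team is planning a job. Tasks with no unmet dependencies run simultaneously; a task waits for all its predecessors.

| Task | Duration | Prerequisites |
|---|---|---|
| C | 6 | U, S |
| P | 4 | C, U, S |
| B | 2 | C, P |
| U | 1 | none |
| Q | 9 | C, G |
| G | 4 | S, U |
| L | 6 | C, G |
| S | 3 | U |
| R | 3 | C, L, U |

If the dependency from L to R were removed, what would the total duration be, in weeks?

Before: longest chain U→S→C→L→R = 1+3+6+6+3 = 19, finish 19.
Without L→R, R's earliest start moves from 16 to 10.
New critical path: U→S→C→Q = 1+3+6+9 = 19 ⇒ 19 weeks.

19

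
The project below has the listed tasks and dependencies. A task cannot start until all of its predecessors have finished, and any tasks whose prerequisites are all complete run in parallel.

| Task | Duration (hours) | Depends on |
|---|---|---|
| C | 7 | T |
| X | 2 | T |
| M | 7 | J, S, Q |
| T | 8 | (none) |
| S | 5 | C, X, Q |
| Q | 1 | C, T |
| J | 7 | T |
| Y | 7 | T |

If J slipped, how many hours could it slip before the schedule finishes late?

6

T→C→Q→S→M = 8+7+1+5+7 = 28 sets the makespan at 28 hours.
The longest chain containing J totals 22 hours.
Slack of J = 14 − 8 = 6 hours.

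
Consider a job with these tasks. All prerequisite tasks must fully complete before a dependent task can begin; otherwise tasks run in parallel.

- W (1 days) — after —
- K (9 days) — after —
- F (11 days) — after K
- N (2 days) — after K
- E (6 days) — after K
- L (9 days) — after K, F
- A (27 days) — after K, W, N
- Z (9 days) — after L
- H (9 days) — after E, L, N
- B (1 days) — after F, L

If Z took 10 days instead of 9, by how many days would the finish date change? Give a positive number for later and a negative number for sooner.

Actual critical path: K→F→L→Z = 9+11+9+9 = 38 ⇒ 38 days.
Since Z is critical, the +1 change carries straight to that chain (now 39 days).
The critical path is still K→F→L→Z; finish is now 39 days.
Change in finish: 39 − 38 = +1 days.

1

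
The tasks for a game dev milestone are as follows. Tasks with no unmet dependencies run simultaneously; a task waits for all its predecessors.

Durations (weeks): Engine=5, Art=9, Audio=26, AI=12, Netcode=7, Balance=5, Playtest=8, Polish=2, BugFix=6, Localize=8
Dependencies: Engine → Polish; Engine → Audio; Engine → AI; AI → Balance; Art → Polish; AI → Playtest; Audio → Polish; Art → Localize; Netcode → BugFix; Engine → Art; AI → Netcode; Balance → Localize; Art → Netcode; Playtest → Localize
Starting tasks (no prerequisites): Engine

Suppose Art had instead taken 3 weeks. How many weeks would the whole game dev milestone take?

33

Baseline: Engine→Audio→Polish = 5+26+2 = 33 → 33 weeks.
Art has 6 weeks of float (longest path through it is 27).
The critical path is still Engine→Audio→Polish; finish is now 33 weeks.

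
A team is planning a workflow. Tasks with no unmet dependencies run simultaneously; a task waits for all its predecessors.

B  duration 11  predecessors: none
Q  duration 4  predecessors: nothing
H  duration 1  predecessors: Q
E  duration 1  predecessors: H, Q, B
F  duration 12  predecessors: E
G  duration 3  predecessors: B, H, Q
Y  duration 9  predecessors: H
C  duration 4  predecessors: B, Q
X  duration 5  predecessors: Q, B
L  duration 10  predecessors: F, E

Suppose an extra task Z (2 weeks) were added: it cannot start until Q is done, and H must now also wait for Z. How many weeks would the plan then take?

34

Originally the plan takes 34 weeks.
With Z inserted, H now waits for max(Q, Z).
New critical path: B→E→F→L = 11+1+12+10 = 34 ⇒ 34 weeks.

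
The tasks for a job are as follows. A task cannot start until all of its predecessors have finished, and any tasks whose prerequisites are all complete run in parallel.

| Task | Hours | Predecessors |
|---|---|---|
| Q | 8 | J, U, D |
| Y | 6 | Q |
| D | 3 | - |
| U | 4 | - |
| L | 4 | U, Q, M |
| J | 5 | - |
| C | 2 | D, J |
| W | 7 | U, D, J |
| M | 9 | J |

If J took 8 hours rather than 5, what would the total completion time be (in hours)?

As given, the longest chain is J→Q→Y = 5+8+6 = 19, so the finish is 19 hours.
J is on the critical path; changing it to 8 makes that path 22 hours.
The critical path is still J→Q→Y; finish is now 22 hours.

22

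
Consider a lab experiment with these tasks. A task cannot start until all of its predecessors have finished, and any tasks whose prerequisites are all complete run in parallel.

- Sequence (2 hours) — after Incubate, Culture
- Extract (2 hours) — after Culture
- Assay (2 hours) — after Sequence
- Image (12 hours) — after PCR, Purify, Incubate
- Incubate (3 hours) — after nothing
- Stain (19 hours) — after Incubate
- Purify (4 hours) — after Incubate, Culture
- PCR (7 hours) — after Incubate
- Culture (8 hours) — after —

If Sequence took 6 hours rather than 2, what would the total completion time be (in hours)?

Critical path before the change: Culture→Purify→Image = 8+4+12 = 24 giving 24 hours.
Sequence is off the critical path — its longest chain is 12 hours, giving 12 of slack.
That remains the longest chain; total 24 hours.

24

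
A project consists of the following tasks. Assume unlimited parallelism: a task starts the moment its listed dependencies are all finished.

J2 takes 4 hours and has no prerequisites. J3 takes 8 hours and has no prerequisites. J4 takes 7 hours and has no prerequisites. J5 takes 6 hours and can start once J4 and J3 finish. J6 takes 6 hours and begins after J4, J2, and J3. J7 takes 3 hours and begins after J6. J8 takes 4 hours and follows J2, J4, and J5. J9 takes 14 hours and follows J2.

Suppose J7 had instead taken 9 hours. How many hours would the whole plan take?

Baseline: J2→J9 = 4+14 = 18 → 18 hours.
The longest path through J7 is only 17 hours, so J7 has float 1.
Now J3→J6→J7 = 8+6+9 = 23 is longest, so the finish becomes 23 hours.

23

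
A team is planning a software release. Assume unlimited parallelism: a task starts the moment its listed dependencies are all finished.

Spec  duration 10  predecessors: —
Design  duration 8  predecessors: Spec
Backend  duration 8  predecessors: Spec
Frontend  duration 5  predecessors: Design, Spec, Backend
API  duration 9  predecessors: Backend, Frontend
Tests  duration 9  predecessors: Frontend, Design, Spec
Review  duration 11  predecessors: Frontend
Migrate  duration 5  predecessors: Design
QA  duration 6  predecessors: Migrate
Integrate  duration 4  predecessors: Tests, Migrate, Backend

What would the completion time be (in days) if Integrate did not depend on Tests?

Original critical path: Spec→Design→Frontend→Tests→Integrate = 10+8+5+9+4 = 36 ⇒ 36 days.
Without Tests→Integrate, Integrate's earliest start moves from 32 to 23.
The longest chain is now Spec→Design→Frontend→Review = 10+8+5+11 = 34, so the software release takes 34 days.

34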